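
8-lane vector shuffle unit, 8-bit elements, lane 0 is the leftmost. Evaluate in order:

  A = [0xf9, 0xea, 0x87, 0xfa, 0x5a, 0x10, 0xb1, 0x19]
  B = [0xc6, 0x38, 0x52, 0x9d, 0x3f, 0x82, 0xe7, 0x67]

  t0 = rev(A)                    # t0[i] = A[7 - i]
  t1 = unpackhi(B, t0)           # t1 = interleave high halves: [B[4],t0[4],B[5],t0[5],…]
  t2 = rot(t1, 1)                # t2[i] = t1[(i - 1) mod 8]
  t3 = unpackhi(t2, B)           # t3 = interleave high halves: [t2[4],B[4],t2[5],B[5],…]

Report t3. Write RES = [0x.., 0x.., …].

→ t0 |19|b1|10|5a|fa|87|ea|f9|
→ t1 |3f|fa|82|87|e7|ea|67|f9|
→ t2 |f9|3f|fa|82|87|e7|ea|67|
→ t3 |87|3f|e7|82|ea|e7|67|67|

RES = [ 0x87  0x3f  0xe7  0x82  0xea  0xe7  0x67  0x67 ]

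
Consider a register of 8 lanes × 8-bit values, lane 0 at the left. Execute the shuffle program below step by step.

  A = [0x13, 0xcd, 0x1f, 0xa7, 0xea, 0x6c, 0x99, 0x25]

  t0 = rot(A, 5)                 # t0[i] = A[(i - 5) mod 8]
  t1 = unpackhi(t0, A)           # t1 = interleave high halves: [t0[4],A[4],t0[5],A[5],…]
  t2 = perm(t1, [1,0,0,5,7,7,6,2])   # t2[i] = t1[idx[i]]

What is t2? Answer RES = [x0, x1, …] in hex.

RES = [0xea, 0x25, 0x25, 0x99, 0x25, 0x25, 0x1f, 0x13]

t0 = [0xa7, 0xea, 0x6c, 0x99, 0x25, 0x13, 0xcd, 0x1f]
t1 = [0x25, 0xea, 0x13, 0x6c, 0xcd, 0x99, 0x1f, 0x25]
t2 = [0xea, 0x25, 0x25, 0x99, 0x25, 0x25, 0x1f, 0x13]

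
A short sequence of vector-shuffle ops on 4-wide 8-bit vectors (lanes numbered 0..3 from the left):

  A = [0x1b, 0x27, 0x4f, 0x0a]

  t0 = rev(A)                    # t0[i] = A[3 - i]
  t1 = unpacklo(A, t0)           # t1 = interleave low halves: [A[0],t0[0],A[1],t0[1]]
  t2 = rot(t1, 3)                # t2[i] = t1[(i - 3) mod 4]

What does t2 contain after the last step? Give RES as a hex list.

→ t0 |0a|4f|27|1b|
→ t1 |1b|0a|27|4f|
→ t2 |0a|27|4f|1b|

RES = [0x0a, 0x27, 0x4f, 0x1b]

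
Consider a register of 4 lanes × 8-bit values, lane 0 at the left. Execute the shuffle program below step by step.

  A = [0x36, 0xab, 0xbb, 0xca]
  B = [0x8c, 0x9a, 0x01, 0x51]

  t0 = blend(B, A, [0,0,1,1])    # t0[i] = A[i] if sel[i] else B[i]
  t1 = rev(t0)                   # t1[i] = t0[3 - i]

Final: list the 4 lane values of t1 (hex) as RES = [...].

RES = [0xca, 0xbb, 0x9a, 0x8c]

  t0: 8c 9a bb ca
  t1: ca bb 9a 8c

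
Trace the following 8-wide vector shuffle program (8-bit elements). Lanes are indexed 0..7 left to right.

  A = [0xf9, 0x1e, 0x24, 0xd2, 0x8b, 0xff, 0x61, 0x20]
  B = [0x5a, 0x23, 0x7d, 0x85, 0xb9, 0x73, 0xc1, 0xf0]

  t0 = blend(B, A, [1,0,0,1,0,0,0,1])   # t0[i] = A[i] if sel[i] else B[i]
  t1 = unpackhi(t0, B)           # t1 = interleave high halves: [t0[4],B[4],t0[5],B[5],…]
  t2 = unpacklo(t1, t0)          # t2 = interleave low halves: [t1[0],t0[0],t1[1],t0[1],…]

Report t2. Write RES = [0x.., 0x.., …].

t0 = [0xf9, 0x23, 0x7d, 0xd2, 0xb9, 0x73, 0xc1, 0x20]
t1 = [0xb9, 0xb9, 0x73, 0x73, 0xc1, 0xc1, 0x20, 0xf0]
t2 = [0xb9, 0xf9, 0xb9, 0x23, 0x73, 0x7d, 0x73, 0xd2]

RES = [0xb9, 0xf9, 0xb9, 0x23, 0x73, 0x7d, 0x73, 0xd2]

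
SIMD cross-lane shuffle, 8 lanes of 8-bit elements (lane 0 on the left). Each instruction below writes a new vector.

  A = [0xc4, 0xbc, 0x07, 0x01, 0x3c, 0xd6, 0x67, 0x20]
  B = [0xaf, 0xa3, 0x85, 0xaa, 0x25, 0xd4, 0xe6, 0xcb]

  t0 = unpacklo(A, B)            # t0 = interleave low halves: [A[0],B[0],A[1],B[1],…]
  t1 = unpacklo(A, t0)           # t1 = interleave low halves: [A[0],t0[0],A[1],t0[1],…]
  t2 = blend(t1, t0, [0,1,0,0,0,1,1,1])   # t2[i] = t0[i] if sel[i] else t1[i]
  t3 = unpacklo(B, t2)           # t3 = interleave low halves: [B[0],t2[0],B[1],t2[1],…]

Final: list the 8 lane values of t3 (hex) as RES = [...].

RES = [ 0xaf  0xc4  0xa3  0xaf  0x85  0xbc  0xaa  0xaf ]

t0 = [0xc4, 0xaf, 0xbc, 0xa3, 0x07, 0x85, 0x01, 0xaa]
t1 = [0xc4, 0xc4, 0xbc, 0xaf, 0x07, 0xbc, 0x01, 0xa3]
t2 = [0xc4, 0xaf, 0xbc, 0xaf, 0x07, 0x85, 0x01, 0xaa]
t3 = [0xaf, 0xc4, 0xa3, 0xaf, 0x85, 0xbc, 0xaa, 0xaf]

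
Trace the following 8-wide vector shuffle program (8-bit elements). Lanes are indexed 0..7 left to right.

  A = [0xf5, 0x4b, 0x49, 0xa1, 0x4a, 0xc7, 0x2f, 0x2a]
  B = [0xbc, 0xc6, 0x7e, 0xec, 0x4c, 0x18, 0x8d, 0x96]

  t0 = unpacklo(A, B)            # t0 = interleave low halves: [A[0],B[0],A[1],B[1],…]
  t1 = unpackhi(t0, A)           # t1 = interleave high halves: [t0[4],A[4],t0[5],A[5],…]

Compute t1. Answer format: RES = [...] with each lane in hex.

RES = [0x49, 0x4a, 0x7e, 0xc7, 0xa1, 0x2f, 0xec, 0x2a]

→ t0 |f5|bc|4b|c6|49|7e|a1|ec|
→ t1 |49|4a|7e|c7|a1|2f|ec|2a|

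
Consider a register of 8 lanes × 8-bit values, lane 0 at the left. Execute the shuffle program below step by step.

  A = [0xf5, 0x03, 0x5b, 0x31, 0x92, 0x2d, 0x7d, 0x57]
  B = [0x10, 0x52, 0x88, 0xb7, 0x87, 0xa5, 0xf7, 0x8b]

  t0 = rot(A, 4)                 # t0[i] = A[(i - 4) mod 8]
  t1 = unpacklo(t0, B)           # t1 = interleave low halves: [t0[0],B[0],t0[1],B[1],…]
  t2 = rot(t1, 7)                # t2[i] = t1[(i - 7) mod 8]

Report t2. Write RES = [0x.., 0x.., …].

RES = [ 0x10  0x2d  0x52  0x7d  0x88  0x57  0xb7  0x92 ]

t0 = [0x92, 0x2d, 0x7d, 0x57, 0xf5, 0x03, 0x5b, 0x31]
t1 = [0x92, 0x10, 0x2d, 0x52, 0x7d, 0x88, 0x57, 0xb7]
t2 = [0x10, 0x2d, 0x52, 0x7d, 0x88, 0x57, 0xb7, 0x92]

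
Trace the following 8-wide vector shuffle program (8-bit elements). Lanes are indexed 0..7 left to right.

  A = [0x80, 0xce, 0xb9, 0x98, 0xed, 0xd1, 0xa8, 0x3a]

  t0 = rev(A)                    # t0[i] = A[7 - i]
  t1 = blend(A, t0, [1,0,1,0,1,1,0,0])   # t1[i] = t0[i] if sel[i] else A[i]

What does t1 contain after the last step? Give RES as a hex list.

RES = [0x3a, 0xce, 0xd1, 0x98, 0x98, 0xb9, 0xa8, 0x3a]

  t0: 3a a8 d1 ed 98 b9 ce 80
  t1: 3a ce d1 98 98 b9 a8 3a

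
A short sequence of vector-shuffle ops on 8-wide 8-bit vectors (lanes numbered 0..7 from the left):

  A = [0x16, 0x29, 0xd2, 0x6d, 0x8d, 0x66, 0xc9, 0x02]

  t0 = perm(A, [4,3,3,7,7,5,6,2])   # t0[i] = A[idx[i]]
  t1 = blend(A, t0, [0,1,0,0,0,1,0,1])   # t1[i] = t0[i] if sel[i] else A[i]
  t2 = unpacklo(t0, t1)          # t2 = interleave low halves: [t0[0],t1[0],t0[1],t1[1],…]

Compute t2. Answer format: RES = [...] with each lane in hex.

→ t0 |8d|6d|6d|02|02|66|c9|d2|
→ t1 |16|6d|d2|6d|8d|66|c9|d2|
→ t2 |8d|16|6d|6d|6d|d2|02|6d|

RES = [0x8d, 0x16, 0x6d, 0x6d, 0x6d, 0xd2, 0x02, 0x6d]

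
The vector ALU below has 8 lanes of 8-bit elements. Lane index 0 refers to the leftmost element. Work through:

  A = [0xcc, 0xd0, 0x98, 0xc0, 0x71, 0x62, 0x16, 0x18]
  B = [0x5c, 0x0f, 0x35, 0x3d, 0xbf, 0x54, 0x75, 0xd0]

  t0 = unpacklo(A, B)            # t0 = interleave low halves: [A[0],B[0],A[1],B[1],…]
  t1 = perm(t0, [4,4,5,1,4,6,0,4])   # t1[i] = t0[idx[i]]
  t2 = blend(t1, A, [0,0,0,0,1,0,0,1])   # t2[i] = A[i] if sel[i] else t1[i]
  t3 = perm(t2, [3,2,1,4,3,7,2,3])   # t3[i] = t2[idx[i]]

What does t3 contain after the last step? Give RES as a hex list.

RES = [0x5c, 0x35, 0x98, 0x71, 0x5c, 0x18, 0x35, 0x5c]

→ t0 |cc|5c|d0|0f|98|35|c0|3d|
→ t1 |98|98|35|5c|98|c0|cc|98|
→ t2 |98|98|35|5c|71|c0|cc|18|
→ t3 |5c|35|98|71|5c|18|35|5c|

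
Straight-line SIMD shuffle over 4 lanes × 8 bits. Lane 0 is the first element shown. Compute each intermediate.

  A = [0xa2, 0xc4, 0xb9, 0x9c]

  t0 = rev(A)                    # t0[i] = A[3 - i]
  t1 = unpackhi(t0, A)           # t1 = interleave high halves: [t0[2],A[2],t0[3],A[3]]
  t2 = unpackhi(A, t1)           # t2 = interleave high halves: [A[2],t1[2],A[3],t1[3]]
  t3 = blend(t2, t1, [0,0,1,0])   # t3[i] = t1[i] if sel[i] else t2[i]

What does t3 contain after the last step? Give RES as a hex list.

t0 = [0x9c, 0xb9, 0xc4, 0xa2]
t1 = [0xc4, 0xb9, 0xa2, 0x9c]
t2 = [0xb9, 0xa2, 0x9c, 0x9c]
t3 = [0xb9, 0xa2, 0xa2, 0x9c]

RES = [0xb9, 0xa2, 0xa2, 0x9c]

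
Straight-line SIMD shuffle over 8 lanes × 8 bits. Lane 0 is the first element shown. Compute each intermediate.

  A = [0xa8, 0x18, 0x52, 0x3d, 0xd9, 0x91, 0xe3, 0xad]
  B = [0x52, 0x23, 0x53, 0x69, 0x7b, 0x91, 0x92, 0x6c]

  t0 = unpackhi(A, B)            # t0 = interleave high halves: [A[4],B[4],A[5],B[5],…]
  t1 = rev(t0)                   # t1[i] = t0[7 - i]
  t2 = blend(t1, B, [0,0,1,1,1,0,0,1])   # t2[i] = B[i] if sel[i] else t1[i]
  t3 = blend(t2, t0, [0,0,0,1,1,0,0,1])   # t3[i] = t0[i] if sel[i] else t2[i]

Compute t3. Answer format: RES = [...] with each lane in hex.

  t0: d9 7b 91 91 e3 92 ad 6c
  t1: 6c ad 92 e3 91 91 7b d9
  t2: 6c ad 53 69 7b 91 7b 6c
  t3: 6c ad 53 91 e3 91 7b 6c

RES = [ 0x6c  0xad  0x53  0x91  0xe3  0x91  0x7b  0x6c ]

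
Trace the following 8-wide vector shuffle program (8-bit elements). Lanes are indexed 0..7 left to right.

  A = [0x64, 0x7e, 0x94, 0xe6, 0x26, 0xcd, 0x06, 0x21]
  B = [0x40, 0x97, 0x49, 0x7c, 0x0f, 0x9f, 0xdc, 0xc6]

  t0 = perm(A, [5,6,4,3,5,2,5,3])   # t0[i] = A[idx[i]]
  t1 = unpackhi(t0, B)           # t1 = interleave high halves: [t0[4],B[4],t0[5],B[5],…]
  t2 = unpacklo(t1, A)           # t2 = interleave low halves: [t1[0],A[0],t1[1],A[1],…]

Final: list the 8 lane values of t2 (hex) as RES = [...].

RES = [0xcd, 0x64, 0x0f, 0x7e, 0x94, 0x94, 0x9f, 0xe6]

→ t0 |cd|06|26|e6|cd|94|cd|e6|
→ t1 |cd|0f|94|9f|cd|dc|e6|c6|
→ t2 |cd|64|0f|7e|94|94|9f|e6|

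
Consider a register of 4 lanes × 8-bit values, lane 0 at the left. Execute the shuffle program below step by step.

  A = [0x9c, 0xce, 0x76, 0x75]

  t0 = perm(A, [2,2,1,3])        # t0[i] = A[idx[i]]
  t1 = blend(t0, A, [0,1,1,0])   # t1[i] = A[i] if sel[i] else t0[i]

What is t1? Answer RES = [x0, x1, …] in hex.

t0 = [0x76, 0x76, 0xce, 0x75]
t1 = [0x76, 0xce, 0x76, 0x75]

RES = [0x76, 0xce, 0x76, 0x75]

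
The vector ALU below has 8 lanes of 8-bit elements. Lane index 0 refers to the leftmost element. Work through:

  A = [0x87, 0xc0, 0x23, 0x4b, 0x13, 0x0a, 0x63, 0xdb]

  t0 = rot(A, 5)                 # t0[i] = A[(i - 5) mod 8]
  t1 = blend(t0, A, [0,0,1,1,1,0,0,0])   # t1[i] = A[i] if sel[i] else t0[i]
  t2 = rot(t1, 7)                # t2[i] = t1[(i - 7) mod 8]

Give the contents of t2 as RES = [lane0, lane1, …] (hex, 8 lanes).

t0 = [0x4b, 0x13, 0x0a, 0x63, 0xdb, 0x87, 0xc0, 0x23]
t1 = [0x4b, 0x13, 0x23, 0x4b, 0x13, 0x87, 0xc0, 0x23]
t2 = [0x13, 0x23, 0x4b, 0x13, 0x87, 0xc0, 0x23, 0x4b]

RES = [ 0x13  0x23  0x4b  0x13  0x87  0xc0  0x23  0x4b ]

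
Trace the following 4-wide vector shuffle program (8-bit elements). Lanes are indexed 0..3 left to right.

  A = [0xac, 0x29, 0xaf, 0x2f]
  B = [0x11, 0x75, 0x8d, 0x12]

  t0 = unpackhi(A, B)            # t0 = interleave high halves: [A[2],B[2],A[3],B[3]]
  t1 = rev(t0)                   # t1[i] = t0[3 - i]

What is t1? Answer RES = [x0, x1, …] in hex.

→ t0 |af|8d|2f|12|
→ t1 |12|2f|8d|af|

RES = [ 0x12  0x2f  0x8d  0xaf ]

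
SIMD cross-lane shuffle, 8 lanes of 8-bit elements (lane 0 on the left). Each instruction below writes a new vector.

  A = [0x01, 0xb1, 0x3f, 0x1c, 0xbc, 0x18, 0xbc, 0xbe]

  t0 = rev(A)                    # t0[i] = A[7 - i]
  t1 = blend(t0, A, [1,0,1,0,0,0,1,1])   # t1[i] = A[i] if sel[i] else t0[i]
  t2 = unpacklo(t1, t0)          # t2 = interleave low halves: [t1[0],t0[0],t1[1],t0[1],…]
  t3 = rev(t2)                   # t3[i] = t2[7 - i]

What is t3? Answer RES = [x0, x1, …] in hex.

RES = [0xbc, 0xbc, 0x18, 0x3f, 0xbc, 0xbc, 0xbe, 0x01]

  t0: be bc 18 bc 1c 3f b1 01
  t1: 01 bc 3f bc 1c 3f bc be
  t2: 01 be bc bc 3f 18 bc bc
  t3: bc bc 18 3f bc bc be 01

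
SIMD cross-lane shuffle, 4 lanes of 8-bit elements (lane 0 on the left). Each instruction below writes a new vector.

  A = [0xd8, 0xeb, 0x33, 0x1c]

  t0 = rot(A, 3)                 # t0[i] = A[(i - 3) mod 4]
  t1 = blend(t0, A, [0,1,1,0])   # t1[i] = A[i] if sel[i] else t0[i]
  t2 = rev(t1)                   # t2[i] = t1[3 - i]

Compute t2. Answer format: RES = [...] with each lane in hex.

t0 = [0xeb, 0x33, 0x1c, 0xd8]
t1 = [0xeb, 0xeb, 0x33, 0xd8]
t2 = [0xd8, 0x33, 0xeb, 0xeb]

RES = [0xd8, 0x33, 0xeb, 0xeb]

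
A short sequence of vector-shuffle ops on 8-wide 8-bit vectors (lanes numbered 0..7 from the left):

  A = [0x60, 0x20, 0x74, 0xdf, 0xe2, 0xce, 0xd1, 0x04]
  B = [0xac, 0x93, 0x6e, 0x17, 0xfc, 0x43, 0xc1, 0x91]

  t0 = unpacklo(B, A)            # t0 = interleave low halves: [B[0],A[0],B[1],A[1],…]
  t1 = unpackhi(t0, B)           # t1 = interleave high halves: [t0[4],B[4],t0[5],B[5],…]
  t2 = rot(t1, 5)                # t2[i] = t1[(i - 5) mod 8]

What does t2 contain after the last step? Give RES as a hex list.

→ t0 |ac|60|93|20|6e|74|17|df|
→ t1 |6e|fc|74|43|17|c1|df|91|
→ t2 |43|17|c1|df|91|6e|fc|74|

RES = [ 0x43  0x17  0xc1  0xdf  0x91  0x6e  0xfc  0x74 ]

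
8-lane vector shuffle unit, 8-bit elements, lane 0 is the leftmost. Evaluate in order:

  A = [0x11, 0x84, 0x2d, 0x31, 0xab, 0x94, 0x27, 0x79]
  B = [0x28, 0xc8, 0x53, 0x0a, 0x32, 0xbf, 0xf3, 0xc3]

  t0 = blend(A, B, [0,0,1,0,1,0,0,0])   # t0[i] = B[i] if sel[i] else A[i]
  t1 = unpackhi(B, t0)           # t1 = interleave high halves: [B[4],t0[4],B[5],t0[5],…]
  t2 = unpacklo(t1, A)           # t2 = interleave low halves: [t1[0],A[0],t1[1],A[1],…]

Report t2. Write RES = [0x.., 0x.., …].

t0 = [0x11, 0x84, 0x53, 0x31, 0x32, 0x94, 0x27, 0x79]
t1 = [0x32, 0x32, 0xbf, 0x94, 0xf3, 0x27, 0xc3, 0x79]
t2 = [0x32, 0x11, 0x32, 0x84, 0xbf, 0x2d, 0x94, 0x31]

RES = [0x32, 0x11, 0x32, 0x84, 0xbf, 0x2d, 0x94, 0x31]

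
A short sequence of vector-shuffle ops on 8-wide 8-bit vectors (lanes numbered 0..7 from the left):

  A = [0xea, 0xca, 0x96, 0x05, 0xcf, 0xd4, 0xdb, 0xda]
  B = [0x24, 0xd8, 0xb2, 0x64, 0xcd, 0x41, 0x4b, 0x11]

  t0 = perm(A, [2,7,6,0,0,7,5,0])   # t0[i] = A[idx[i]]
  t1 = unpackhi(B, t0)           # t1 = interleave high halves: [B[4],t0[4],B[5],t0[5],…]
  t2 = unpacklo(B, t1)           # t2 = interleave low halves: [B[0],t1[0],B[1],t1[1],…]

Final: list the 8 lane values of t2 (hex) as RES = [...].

→ t0 |96|da|db|ea|ea|da|d4|ea|
→ t1 |cd|ea|41|da|4b|d4|11|ea|
→ t2 |24|cd|d8|ea|b2|41|64|da|

RES = [0x24, 0xcd, 0xd8, 0xea, 0xb2, 0x41, 0x64, 0xda]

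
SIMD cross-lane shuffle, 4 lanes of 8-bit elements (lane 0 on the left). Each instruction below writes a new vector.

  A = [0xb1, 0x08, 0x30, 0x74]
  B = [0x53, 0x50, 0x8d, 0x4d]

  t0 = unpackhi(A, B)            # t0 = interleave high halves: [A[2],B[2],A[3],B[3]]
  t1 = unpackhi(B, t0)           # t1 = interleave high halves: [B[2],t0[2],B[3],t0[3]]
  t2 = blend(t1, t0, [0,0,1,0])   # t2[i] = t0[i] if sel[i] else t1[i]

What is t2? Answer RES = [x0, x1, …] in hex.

→ t0 |30|8d|74|4d|
→ t1 |8d|74|4d|4d|
→ t2 |8d|74|74|4d|

RES = [0x8d, 0x74, 0x74, 0x4d]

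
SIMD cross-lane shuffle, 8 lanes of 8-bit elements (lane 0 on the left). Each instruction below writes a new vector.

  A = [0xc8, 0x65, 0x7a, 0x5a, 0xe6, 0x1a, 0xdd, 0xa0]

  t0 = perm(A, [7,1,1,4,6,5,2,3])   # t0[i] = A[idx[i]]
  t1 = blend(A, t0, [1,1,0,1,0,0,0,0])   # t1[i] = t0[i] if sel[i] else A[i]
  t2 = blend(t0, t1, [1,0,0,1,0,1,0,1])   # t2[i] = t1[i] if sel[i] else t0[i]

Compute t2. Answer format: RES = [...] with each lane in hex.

RES = [ 0xa0  0x65  0x65  0xe6  0xdd  0x1a  0x7a  0xa0 ]

t0 = [0xa0, 0x65, 0x65, 0xe6, 0xdd, 0x1a, 0x7a, 0x5a]
t1 = [0xa0, 0x65, 0x7a, 0xe6, 0xe6, 0x1a, 0xdd, 0xa0]
t2 = [0xa0, 0x65, 0x65, 0xe6, 0xdd, 0x1a, 0x7a, 0xa0]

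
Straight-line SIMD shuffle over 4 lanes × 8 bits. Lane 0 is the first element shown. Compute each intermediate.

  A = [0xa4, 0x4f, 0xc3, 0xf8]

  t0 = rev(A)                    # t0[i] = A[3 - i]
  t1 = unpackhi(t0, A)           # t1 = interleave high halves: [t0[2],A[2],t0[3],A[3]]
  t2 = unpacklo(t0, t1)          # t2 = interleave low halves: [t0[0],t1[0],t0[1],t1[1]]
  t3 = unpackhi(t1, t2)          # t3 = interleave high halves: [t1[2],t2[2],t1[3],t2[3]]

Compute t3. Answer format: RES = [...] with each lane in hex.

RES = [0xa4, 0xc3, 0xf8, 0xc3]

→ t0 |f8|c3|4f|a4|
→ t1 |4f|c3|a4|f8|
→ t2 |f8|4f|c3|c3|
→ t3 |a4|c3|f8|c3|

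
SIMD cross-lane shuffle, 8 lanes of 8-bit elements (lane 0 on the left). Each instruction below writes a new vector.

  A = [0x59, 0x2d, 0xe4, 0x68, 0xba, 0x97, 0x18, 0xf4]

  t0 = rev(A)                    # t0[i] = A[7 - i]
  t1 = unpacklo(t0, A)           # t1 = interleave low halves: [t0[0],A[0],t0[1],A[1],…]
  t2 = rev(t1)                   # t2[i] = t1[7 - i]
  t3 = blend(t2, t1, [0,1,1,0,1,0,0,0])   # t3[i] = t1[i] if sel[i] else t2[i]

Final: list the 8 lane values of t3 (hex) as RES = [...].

RES = [0x68, 0x59, 0x18, 0x97, 0x97, 0x18, 0x59, 0xf4]

  t0: f4 18 97 ba 68 e4 2d 59
  t1: f4 59 18 2d 97 e4 ba 68
  t2: 68 ba e4 97 2d 18 59 f4
  t3: 68 59 18 97 97 18 59 f4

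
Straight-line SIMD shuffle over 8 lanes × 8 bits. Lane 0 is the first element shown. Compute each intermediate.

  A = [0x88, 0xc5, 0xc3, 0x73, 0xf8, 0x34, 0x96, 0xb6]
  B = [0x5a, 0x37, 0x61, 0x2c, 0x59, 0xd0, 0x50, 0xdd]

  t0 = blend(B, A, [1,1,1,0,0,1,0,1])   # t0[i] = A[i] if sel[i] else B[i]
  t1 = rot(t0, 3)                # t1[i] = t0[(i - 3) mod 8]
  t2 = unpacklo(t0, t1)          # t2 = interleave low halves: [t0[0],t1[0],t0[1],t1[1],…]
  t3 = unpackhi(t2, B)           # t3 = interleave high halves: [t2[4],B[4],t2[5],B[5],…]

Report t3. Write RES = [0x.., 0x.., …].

  t0: 88 c5 c3 2c 59 34 50 b6
  t1: 34 50 b6 88 c5 c3 2c 59
  t2: 88 34 c5 50 c3 b6 2c 88
  t3: c3 59 b6 d0 2c 50 88 dd

RES = [0xc3, 0x59, 0xb6, 0xd0, 0x2c, 0x50, 0x88, 0xdd]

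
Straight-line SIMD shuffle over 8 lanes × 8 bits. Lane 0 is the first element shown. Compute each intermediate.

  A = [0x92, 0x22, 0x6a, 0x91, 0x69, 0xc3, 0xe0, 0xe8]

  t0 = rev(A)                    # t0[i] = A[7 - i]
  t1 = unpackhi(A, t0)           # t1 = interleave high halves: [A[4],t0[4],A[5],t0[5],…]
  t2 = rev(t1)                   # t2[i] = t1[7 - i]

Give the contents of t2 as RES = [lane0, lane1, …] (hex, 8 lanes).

RES = [ 0x92  0xe8  0x22  0xe0  0x6a  0xc3  0x91  0x69 ]

t0 = [0xe8, 0xe0, 0xc3, 0x69, 0x91, 0x6a, 0x22, 0x92]
t1 = [0x69, 0x91, 0xc3, 0x6a, 0xe0, 0x22, 0xe8, 0x92]
t2 = [0x92, 0xe8, 0x22, 0xe0, 0x6a, 0xc3, 0x91, 0x69]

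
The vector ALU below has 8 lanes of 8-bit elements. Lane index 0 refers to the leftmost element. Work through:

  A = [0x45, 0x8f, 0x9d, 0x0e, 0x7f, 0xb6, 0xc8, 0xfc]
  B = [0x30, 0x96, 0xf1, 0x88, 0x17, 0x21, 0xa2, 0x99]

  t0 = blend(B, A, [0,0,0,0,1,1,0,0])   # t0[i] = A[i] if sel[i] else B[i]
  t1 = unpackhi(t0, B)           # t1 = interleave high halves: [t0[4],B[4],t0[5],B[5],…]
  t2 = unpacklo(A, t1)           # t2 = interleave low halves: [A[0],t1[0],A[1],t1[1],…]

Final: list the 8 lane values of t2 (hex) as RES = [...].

t0 = [0x30, 0x96, 0xf1, 0x88, 0x7f, 0xb6, 0xa2, 0x99]
t1 = [0x7f, 0x17, 0xb6, 0x21, 0xa2, 0xa2, 0x99, 0x99]
t2 = [0x45, 0x7f, 0x8f, 0x17, 0x9d, 0xb6, 0x0e, 0x21]

RES = [0x45, 0x7f, 0x8f, 0x17, 0x9d, 0xb6, 0x0e, 0x21]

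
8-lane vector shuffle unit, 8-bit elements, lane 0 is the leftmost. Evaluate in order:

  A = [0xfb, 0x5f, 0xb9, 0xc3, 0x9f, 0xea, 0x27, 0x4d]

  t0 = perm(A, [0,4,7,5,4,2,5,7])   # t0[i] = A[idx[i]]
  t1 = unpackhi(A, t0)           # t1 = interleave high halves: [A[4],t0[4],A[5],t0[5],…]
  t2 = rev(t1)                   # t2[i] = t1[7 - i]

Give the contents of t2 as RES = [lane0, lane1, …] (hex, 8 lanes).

RES = [ 0x4d  0x4d  0xea  0x27  0xb9  0xea  0x9f  0x9f ]

→ t0 |fb|9f|4d|ea|9f|b9|ea|4d|
→ t1 |9f|9f|ea|b9|27|ea|4d|4d|
→ t2 |4d|4d|ea|27|b9|ea|9f|9f|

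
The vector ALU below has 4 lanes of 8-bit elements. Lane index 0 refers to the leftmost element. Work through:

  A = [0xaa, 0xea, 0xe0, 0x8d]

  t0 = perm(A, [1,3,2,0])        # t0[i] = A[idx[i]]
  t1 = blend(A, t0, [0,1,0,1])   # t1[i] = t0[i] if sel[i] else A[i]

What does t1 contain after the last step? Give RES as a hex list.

→ t0 |ea|8d|e0|aa|
→ t1 |aa|8d|e0|aa|

RES = [ 0xaa  0x8d  0xe0  0xaa ]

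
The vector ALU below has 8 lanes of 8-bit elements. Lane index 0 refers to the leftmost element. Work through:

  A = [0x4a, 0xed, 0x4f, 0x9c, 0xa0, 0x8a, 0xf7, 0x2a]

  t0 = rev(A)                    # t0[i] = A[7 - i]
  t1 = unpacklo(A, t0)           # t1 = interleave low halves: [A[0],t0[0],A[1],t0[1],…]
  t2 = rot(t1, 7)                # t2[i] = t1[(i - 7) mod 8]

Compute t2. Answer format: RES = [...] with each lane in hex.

t0 = [0x2a, 0xf7, 0x8a, 0xa0, 0x9c, 0x4f, 0xed, 0x4a]
t1 = [0x4a, 0x2a, 0xed, 0xf7, 0x4f, 0x8a, 0x9c, 0xa0]
t2 = [0x2a, 0xed, 0xf7, 0x4f, 0x8a, 0x9c, 0xa0, 0x4a]

RES = [ 0x2a  0xed  0xf7  0x4f  0x8a  0x9c  0xa0  0x4a ]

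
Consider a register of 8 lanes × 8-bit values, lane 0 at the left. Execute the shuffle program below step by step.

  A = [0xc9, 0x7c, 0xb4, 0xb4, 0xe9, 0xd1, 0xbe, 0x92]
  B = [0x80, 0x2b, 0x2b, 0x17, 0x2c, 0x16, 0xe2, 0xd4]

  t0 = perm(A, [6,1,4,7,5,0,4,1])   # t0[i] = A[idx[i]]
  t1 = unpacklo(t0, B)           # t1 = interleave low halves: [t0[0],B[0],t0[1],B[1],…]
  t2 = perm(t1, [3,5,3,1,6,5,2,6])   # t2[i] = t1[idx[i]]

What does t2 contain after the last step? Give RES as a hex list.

  t0: be 7c e9 92 d1 c9 e9 7c
  t1: be 80 7c 2b e9 2b 92 17
  t2: 2b 2b 2b 80 92 2b 7c 92

RES = [0x2b, 0x2b, 0x2b, 0x80, 0x92, 0x2b, 0x7c, 0x92]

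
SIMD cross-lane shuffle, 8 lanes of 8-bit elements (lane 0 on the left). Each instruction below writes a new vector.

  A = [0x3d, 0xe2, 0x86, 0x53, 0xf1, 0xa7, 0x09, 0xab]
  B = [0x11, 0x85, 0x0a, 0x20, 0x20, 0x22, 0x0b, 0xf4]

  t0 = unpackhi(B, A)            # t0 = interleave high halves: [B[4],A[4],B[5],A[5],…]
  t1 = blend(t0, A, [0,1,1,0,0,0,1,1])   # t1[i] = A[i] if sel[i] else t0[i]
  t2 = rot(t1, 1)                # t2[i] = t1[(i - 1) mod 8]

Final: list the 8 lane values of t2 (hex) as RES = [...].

RES = [0xab, 0x20, 0xe2, 0x86, 0xa7, 0x0b, 0x09, 0x09]

→ t0 |20|f1|22|a7|0b|09|f4|ab|
→ t1 |20|e2|86|a7|0b|09|09|ab|
→ t2 |ab|20|e2|86|a7|0b|09|09|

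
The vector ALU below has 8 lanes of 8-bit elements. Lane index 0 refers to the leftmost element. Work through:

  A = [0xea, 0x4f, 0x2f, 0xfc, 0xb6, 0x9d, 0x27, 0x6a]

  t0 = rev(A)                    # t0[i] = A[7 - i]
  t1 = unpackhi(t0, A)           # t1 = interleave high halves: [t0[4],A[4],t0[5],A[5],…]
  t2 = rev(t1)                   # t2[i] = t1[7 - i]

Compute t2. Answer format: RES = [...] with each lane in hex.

  t0: 6a 27 9d b6 fc 2f 4f ea
  t1: fc b6 2f 9d 4f 27 ea 6a
  t2: 6a ea 27 4f 9d 2f b6 fc

RES = [0x6a, 0xea, 0x27, 0x4f, 0x9d, 0x2f, 0xb6, 0xfc]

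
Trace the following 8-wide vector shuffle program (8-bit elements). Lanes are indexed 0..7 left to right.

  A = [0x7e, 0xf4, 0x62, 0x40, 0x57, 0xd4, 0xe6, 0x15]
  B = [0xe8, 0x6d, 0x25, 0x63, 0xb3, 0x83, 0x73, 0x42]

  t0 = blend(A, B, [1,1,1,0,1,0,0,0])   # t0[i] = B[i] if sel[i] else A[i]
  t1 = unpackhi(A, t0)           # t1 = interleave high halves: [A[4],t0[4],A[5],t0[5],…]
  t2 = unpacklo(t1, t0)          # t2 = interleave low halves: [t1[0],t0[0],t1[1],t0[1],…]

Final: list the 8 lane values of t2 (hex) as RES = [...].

RES = [0x57, 0xe8, 0xb3, 0x6d, 0xd4, 0x25, 0xd4, 0x40]

  t0: e8 6d 25 40 b3 d4 e6 15
  t1: 57 b3 d4 d4 e6 e6 15 15
  t2: 57 e8 b3 6d d4 25 d4 40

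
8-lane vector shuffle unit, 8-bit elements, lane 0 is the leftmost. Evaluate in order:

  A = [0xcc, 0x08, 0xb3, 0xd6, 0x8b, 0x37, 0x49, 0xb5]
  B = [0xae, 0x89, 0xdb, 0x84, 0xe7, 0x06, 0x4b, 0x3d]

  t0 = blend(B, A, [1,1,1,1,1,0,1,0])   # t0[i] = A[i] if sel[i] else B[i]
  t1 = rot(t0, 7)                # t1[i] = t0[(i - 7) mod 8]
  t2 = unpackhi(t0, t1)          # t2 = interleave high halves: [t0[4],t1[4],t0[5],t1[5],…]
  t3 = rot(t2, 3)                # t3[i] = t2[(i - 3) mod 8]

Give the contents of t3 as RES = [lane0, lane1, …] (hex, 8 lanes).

t0 = [0xcc, 0x08, 0xb3, 0xd6, 0x8b, 0x06, 0x49, 0x3d]
t1 = [0x08, 0xb3, 0xd6, 0x8b, 0x06, 0x49, 0x3d, 0xcc]
t2 = [0x8b, 0x06, 0x06, 0x49, 0x49, 0x3d, 0x3d, 0xcc]
t3 = [0x3d, 0x3d, 0xcc, 0x8b, 0x06, 0x06, 0x49, 0x49]

RES = [0x3d, 0x3d, 0xcc, 0x8b, 0x06, 0x06, 0x49, 0x49]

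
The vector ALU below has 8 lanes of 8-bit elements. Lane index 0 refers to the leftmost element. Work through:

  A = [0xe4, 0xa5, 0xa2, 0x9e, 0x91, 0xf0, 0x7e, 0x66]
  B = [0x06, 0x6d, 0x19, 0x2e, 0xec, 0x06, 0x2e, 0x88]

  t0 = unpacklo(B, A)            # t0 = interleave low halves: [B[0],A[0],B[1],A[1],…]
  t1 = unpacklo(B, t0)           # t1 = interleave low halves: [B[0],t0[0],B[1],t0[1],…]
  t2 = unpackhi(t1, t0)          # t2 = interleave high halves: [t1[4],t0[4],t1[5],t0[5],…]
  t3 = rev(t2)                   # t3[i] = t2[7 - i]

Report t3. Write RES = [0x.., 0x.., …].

→ t0 |06|e4|6d|a5|19|a2|2e|9e|
→ t1 |06|06|6d|e4|19|6d|2e|a5|
→ t2 |19|19|6d|a2|2e|2e|a5|9e|
→ t3 |9e|a5|2e|2e|a2|6d|19|19|

RES = [0x9e, 0xa5, 0x2e, 0x2e, 0xa2, 0x6d, 0x19, 0x19]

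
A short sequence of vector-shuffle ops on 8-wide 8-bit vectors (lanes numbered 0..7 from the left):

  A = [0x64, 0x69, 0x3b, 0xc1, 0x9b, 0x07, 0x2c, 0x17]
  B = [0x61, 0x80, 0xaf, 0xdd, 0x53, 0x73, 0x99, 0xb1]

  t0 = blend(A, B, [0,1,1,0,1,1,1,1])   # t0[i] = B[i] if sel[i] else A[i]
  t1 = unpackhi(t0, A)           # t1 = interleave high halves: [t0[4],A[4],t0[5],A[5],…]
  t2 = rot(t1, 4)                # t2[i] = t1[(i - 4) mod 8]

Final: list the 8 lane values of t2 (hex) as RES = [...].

RES = [0x99, 0x2c, 0xb1, 0x17, 0x53, 0x9b, 0x73, 0x07]

  t0: 64 80 af c1 53 73 99 b1
  t1: 53 9b 73 07 99 2c b1 17
  t2: 99 2c b1 17 53 9b 73 07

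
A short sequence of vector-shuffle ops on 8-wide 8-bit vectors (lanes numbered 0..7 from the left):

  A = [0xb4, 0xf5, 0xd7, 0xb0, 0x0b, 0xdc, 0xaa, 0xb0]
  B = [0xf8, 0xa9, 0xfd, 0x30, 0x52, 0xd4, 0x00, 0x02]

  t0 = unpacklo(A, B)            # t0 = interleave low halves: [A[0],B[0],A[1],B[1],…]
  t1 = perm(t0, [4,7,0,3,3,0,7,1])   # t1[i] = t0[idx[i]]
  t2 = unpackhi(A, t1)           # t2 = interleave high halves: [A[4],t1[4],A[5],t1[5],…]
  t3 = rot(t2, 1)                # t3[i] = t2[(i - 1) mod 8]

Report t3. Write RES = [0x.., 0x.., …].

t0 = [0xb4, 0xf8, 0xf5, 0xa9, 0xd7, 0xfd, 0xb0, 0x30]
t1 = [0xd7, 0x30, 0xb4, 0xa9, 0xa9, 0xb4, 0x30, 0xf8]
t2 = [0x0b, 0xa9, 0xdc, 0xb4, 0xaa, 0x30, 0xb0, 0xf8]
t3 = [0xf8, 0x0b, 0xa9, 0xdc, 0xb4, 0xaa, 0x30, 0xb0]

RES = [0xf8, 0x0b, 0xa9, 0xdc, 0xb4, 0xaa, 0x30, 0xb0]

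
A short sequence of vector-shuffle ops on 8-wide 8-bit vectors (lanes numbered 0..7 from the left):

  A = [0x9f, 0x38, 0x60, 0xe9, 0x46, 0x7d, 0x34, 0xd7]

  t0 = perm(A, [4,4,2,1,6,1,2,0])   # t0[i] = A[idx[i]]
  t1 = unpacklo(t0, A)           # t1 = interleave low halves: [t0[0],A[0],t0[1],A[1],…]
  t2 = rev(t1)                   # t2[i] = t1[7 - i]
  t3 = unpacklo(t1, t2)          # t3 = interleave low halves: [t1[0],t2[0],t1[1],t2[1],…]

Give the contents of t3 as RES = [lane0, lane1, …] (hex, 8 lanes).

→ t0 |46|46|60|38|34|38|60|9f|
→ t1 |46|9f|46|38|60|60|38|e9|
→ t2 |e9|38|60|60|38|46|9f|46|
→ t3 |46|e9|9f|38|46|60|38|60|

RES = [ 0x46  0xe9  0x9f  0x38  0x46  0x60  0x38  0x60 ]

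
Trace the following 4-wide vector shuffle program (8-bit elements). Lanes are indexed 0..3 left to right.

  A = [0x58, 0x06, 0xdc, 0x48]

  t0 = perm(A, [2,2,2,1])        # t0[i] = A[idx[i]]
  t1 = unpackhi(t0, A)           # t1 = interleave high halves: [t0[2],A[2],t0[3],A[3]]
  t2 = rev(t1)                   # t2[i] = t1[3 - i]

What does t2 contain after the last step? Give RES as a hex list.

RES = [ 0x48  0x06  0xdc  0xdc ]

→ t0 |dc|dc|dc|06|
→ t1 |dc|dc|06|48|
→ t2 |48|06|dc|dc|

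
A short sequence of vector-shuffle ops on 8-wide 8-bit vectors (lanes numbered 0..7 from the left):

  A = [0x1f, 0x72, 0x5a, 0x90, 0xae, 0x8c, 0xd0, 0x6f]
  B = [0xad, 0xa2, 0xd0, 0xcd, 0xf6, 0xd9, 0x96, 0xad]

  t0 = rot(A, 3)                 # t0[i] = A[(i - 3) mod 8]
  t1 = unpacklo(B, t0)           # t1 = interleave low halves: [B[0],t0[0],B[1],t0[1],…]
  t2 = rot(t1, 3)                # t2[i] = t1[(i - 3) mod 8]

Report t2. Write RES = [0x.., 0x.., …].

RES = [ 0x6f  0xcd  0x1f  0xad  0x8c  0xa2  0xd0  0xd0 ]

  t0: 8c d0 6f 1f 72 5a 90 ae
  t1: ad 8c a2 d0 d0 6f cd 1f
  t2: 6f cd 1f ad 8c a2 d0 d0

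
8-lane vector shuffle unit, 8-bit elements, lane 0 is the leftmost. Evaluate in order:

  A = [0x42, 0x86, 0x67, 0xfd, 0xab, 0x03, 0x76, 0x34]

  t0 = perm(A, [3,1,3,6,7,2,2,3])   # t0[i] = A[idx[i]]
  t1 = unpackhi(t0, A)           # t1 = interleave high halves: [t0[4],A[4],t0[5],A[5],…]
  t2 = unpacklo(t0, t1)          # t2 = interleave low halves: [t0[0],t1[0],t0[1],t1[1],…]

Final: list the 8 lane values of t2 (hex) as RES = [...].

RES = [0xfd, 0x34, 0x86, 0xab, 0xfd, 0x67, 0x76, 0x03]

t0 = [0xfd, 0x86, 0xfd, 0x76, 0x34, 0x67, 0x67, 0xfd]
t1 = [0x34, 0xab, 0x67, 0x03, 0x67, 0x76, 0xfd, 0x34]
t2 = [0xfd, 0x34, 0x86, 0xab, 0xfd, 0x67, 0x76, 0x03]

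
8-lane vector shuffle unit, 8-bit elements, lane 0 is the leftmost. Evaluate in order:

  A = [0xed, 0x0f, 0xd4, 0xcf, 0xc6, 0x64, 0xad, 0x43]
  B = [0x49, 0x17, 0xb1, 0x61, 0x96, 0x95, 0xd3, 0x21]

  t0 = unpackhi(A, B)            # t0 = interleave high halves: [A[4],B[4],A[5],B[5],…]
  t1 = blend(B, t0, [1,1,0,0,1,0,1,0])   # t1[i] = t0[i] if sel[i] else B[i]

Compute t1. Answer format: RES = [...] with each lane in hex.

t0 = [0xc6, 0x96, 0x64, 0x95, 0xad, 0xd3, 0x43, 0x21]
t1 = [0xc6, 0x96, 0xb1, 0x61, 0xad, 0x95, 0x43, 0x21]

RES = [0xc6, 0x96, 0xb1, 0x61, 0xad, 0x95, 0x43, 0x21]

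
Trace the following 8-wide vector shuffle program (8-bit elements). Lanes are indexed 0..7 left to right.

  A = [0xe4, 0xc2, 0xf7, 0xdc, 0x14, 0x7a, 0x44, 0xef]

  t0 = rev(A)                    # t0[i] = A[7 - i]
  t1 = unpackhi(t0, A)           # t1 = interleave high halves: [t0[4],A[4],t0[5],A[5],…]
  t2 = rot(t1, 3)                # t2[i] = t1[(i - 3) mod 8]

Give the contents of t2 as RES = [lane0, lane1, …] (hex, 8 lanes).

RES = [ 0x44  0xe4  0xef  0xdc  0x14  0xf7  0x7a  0xc2 ]

  t0: ef 44 7a 14 dc f7 c2 e4
  t1: dc 14 f7 7a c2 44 e4 ef
  t2: 44 e4 ef dc 14 f7 7a c2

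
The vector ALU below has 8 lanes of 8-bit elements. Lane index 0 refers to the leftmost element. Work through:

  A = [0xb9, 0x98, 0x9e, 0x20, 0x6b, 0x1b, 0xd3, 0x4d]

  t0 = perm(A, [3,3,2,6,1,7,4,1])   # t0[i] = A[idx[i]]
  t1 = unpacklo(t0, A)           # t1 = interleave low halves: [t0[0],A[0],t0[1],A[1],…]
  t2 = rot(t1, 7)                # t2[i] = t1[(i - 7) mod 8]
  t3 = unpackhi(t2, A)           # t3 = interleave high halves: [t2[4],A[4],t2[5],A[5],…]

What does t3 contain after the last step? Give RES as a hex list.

  t0: 20 20 9e d3 98 4d 6b 98
  t1: 20 b9 20 98 9e 9e d3 20
  t2: b9 20 98 9e 9e d3 20 20
  t3: 9e 6b d3 1b 20 d3 20 4d

RES = [0x9e, 0x6b, 0xd3, 0x1b, 0x20, 0xd3, 0x20, 0x4d]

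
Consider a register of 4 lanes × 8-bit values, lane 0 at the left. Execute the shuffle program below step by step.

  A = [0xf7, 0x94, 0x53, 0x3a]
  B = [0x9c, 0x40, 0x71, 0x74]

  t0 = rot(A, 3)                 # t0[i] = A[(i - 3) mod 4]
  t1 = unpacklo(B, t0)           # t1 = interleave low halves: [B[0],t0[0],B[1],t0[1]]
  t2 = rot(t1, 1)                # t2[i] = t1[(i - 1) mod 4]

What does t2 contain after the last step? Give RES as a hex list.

→ t0 |94|53|3a|f7|
→ t1 |9c|94|40|53|
→ t2 |53|9c|94|40|

RES = [ 0x53  0x9c  0x94  0x40 ]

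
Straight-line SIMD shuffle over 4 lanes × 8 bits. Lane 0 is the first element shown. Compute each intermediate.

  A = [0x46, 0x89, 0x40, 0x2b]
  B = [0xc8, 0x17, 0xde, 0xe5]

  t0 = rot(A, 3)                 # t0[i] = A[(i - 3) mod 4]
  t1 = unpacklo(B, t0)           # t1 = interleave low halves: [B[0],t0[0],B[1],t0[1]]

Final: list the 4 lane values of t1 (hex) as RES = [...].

RES = [0xc8, 0x89, 0x17, 0x40]

→ t0 |89|40|2b|46|
→ t1 |c8|89|17|40|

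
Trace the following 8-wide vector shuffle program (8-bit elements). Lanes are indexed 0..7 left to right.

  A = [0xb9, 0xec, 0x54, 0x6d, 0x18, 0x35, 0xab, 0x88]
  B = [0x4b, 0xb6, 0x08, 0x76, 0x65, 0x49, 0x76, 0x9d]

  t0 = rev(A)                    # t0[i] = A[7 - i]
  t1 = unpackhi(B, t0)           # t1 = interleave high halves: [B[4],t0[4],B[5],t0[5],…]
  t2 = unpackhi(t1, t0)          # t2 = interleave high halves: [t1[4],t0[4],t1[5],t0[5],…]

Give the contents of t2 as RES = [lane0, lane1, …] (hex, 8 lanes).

t0 = [0x88, 0xab, 0x35, 0x18, 0x6d, 0x54, 0xec, 0xb9]
t1 = [0x65, 0x6d, 0x49, 0x54, 0x76, 0xec, 0x9d, 0xb9]
t2 = [0x76, 0x6d, 0xec, 0x54, 0x9d, 0xec, 0xb9, 0xb9]

RES = [ 0x76  0x6d  0xec  0x54  0x9d  0xec  0xb9  0xb9 ]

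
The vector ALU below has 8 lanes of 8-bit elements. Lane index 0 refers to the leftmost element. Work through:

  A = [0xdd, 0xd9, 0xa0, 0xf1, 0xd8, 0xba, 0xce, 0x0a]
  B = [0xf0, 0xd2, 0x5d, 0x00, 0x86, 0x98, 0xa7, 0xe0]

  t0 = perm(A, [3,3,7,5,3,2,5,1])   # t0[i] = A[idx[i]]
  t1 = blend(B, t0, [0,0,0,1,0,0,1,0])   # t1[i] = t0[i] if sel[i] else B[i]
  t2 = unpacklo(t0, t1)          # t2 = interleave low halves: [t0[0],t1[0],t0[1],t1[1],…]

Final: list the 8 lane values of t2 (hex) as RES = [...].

→ t0 |f1|f1|0a|ba|f1|a0|ba|d9|
→ t1 |f0|d2|5d|ba|86|98|ba|e0|
→ t2 |f1|f0|f1|d2|0a|5d|ba|ba|

RES = [ 0xf1  0xf0  0xf1  0xd2  0x0a  0x5d  0xba  0xba ]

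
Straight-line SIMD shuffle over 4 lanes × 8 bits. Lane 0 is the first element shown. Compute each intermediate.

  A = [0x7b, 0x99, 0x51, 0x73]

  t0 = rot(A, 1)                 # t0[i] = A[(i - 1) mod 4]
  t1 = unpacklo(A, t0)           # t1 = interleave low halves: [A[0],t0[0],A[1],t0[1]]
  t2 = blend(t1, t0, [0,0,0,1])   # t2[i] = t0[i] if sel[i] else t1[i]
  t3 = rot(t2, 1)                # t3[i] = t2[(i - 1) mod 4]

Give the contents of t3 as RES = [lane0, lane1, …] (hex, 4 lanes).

  t0: 73 7b 99 51
  t1: 7b 73 99 7b
  t2: 7b 73 99 51
  t3: 51 7b 73 99

RES = [0x51, 0x7b, 0x73, 0x99]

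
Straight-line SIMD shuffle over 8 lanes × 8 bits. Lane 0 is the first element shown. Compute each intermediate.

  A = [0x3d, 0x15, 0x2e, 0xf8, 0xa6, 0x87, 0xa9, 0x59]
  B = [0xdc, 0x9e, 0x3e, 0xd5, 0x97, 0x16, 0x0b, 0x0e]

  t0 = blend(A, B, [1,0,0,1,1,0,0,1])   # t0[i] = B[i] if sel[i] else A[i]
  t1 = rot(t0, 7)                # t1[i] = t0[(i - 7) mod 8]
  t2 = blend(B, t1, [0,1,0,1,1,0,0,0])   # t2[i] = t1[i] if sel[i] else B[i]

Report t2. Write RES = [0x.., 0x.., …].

RES = [0xdc, 0x2e, 0x3e, 0x97, 0x87, 0x16, 0x0b, 0x0e]

t0 = [0xdc, 0x15, 0x2e, 0xd5, 0x97, 0x87, 0xa9, 0x0e]
t1 = [0x15, 0x2e, 0xd5, 0x97, 0x87, 0xa9, 0x0e, 0xdc]
t2 = [0xdc, 0x2e, 0x3e, 0x97, 0x87, 0x16, 0x0b, 0x0e]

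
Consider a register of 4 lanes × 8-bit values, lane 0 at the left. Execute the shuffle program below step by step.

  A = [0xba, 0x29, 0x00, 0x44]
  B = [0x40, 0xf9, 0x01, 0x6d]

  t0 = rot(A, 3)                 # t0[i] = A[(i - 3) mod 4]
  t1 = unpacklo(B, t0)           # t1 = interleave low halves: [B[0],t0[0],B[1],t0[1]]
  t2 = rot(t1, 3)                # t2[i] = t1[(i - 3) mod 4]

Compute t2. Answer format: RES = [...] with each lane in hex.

RES = [ 0x29  0xf9  0x00  0x40 ]

  t0: 29 00 44 ba
  t1: 40 29 f9 00
  t2: 29 f9 00 40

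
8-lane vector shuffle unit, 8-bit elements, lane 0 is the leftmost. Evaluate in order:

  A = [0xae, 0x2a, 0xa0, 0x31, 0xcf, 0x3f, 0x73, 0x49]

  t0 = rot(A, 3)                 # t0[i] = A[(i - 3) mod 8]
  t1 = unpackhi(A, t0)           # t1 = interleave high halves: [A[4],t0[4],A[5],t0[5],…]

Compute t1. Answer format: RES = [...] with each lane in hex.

RES = [ 0xcf  0x2a  0x3f  0xa0  0x73  0x31  0x49  0xcf ]

t0 = [0x3f, 0x73, 0x49, 0xae, 0x2a, 0xa0, 0x31, 0xcf]
t1 = [0xcf, 0x2a, 0x3f, 0xa0, 0x73, 0x31, 0x49, 0xcf]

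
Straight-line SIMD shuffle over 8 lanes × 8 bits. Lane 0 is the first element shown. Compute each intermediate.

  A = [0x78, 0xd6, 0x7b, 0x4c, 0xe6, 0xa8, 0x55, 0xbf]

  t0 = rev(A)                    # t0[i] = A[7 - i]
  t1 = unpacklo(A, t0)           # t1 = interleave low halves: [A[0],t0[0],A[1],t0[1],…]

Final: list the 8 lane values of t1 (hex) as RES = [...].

RES = [ 0x78  0xbf  0xd6  0x55  0x7b  0xa8  0x4c  0xe6 ]

t0 = [0xbf, 0x55, 0xa8, 0xe6, 0x4c, 0x7b, 0xd6, 0x78]
t1 = [0x78, 0xbf, 0xd6, 0x55, 0x7b, 0xa8, 0x4c, 0xe6]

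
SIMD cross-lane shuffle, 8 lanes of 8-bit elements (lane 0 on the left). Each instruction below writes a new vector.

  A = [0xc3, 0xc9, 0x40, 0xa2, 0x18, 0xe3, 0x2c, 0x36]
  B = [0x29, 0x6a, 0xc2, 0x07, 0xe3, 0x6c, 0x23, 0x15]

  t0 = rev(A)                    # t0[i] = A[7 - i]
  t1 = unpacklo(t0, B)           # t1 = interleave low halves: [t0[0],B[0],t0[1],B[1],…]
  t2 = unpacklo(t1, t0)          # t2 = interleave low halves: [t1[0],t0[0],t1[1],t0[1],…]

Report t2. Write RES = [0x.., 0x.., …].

RES = [0x36, 0x36, 0x29, 0x2c, 0x2c, 0xe3, 0x6a, 0x18]

→ t0 |36|2c|e3|18|a2|40|c9|c3|
→ t1 |36|29|2c|6a|e3|c2|18|07|
→ t2 |36|36|29|2c|2c|e3|6a|18|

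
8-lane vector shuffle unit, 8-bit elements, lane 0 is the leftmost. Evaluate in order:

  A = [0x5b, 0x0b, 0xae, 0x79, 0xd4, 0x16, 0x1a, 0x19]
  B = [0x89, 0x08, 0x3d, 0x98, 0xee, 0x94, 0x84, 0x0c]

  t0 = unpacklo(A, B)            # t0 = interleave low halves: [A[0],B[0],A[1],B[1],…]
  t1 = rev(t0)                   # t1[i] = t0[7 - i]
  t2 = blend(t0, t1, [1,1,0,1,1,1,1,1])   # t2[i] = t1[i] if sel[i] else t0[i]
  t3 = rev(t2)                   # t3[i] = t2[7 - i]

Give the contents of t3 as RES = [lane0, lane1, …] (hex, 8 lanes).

t0 = [0x5b, 0x89, 0x0b, 0x08, 0xae, 0x3d, 0x79, 0x98]
t1 = [0x98, 0x79, 0x3d, 0xae, 0x08, 0x0b, 0x89, 0x5b]
t2 = [0x98, 0x79, 0x0b, 0xae, 0x08, 0x0b, 0x89, 0x5b]
t3 = [0x5b, 0x89, 0x0b, 0x08, 0xae, 0x0b, 0x79, 0x98]

RES = [ 0x5b  0x89  0x0b  0x08  0xae  0x0b  0x79  0x98 ]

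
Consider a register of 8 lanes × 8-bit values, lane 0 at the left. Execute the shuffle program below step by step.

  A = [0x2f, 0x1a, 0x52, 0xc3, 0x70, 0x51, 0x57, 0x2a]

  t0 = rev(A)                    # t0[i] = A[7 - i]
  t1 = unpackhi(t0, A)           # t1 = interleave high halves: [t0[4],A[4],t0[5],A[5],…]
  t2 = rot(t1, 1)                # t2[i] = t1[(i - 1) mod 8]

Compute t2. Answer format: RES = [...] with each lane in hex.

  t0: 2a 57 51 70 c3 52 1a 2f
  t1: c3 70 52 51 1a 57 2f 2a
  t2: 2a c3 70 52 51 1a 57 2f

RES = [0x2a, 0xc3, 0x70, 0x52, 0x51, 0x1a, 0x57, 0x2f]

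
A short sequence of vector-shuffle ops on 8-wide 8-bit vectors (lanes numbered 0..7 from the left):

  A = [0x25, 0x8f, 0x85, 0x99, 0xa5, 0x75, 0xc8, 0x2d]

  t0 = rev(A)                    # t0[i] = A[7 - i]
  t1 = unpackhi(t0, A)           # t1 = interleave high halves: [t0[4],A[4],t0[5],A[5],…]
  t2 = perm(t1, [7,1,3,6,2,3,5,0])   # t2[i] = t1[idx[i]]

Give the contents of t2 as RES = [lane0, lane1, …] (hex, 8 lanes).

→ t0 |2d|c8|75|a5|99|85|8f|25|
→ t1 |99|a5|85|75|8f|c8|25|2d|
→ t2 |2d|a5|75|25|85|75|c8|99|

RES = [0x2d, 0xa5, 0x75, 0x25, 0x85, 0x75, 0xc8, 0x99]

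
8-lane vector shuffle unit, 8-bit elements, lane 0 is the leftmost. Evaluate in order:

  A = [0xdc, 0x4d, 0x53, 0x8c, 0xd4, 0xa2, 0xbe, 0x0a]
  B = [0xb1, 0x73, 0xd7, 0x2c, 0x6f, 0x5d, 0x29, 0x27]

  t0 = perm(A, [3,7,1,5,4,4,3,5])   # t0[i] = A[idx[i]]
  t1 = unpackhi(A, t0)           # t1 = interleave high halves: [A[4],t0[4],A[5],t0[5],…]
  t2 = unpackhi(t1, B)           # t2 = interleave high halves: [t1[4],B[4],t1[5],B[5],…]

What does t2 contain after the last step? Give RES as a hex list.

RES = [ 0xbe  0x6f  0x8c  0x5d  0x0a  0x29  0xa2  0x27 ]

  t0: 8c 0a 4d a2 d4 d4 8c a2
  t1: d4 d4 a2 d4 be 8c 0a a2
  t2: be 6f 8c 5d 0a 29 a2 27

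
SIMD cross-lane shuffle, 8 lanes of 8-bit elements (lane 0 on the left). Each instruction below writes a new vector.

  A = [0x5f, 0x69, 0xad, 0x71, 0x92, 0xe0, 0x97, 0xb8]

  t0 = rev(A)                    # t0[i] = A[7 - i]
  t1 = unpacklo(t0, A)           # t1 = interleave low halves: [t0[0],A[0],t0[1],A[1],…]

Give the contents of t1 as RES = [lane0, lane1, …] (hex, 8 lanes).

RES = [ 0xb8  0x5f  0x97  0x69  0xe0  0xad  0x92  0x71 ]

t0 = [0xb8, 0x97, 0xe0, 0x92, 0x71, 0xad, 0x69, 0x5f]
t1 = [0xb8, 0x5f, 0x97, 0x69, 0xe0, 0xad, 0x92, 0x71]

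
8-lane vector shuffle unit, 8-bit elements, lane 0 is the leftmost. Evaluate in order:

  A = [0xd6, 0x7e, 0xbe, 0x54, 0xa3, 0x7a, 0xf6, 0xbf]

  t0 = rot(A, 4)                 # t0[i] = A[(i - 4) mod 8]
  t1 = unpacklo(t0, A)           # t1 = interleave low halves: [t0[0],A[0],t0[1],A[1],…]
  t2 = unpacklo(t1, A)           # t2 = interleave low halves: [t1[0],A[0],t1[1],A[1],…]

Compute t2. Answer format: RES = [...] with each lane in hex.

t0 = [0xa3, 0x7a, 0xf6, 0xbf, 0xd6, 0x7e, 0xbe, 0x54]
t1 = [0xa3, 0xd6, 0x7a, 0x7e, 0xf6, 0xbe, 0xbf, 0x54]
t2 = [0xa3, 0xd6, 0xd6, 0x7e, 0x7a, 0xbe, 0x7e, 0x54]

RES = [0xa3, 0xd6, 0xd6, 0x7e, 0x7a, 0xbe, 0x7e, 0x54]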